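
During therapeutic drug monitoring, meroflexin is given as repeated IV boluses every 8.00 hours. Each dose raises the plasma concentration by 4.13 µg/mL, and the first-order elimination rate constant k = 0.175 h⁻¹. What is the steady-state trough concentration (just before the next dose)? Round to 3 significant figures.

1.35 µg/mL

Fraction remaining after one interval: e^(−kτ) = e^(−0.1750 × 8.00) = 0.2466
R = 1 / (1 − 0.2466) = 1.327
Css,max = 4.13 × 1.327 = 5.482 µg/mL
Css,min = Css,max × e^(−kτ) = 5.482 × 0.2466 ≈ 1.35 µg/mL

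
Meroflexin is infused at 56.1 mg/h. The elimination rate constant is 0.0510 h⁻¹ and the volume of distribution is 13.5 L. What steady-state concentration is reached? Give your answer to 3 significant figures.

81.5 µg/mL

CL = k · V = 0.0510 × 13.5 = 0.6885 L/h
Css = rate / CL = 56.1 / 0.6885 ≈ 81.5 µg/mL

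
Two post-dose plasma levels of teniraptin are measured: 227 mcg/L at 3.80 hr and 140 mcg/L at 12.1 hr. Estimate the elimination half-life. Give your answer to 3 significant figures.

k = ln(C₁/C₂) / (t₂ − t₁) = ln(227/140) / (12.1 − 3.80)
  = 0.4833 / 8.300 = 0.05823 hr⁻¹
t½ = ln 2 / k = ln 2 / 0.05823 ≈ 11.9 hours

11.9 hours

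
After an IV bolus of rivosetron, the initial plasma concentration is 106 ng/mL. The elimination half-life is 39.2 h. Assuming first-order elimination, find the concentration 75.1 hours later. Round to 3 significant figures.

k = ln 2 / 39.2 = 0.01768 h⁻¹
75.1 h is 1.916 half-lives, so C = 106 × (1/2)^1.916 = 106 × 0.2650 ≈ 28.1 ng/mL

28.1 ng/mL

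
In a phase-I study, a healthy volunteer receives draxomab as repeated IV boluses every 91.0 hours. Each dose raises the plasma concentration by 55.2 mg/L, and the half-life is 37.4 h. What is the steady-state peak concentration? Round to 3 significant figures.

k = ln 2 / 37.4 = 0.01853 h⁻¹
Fraction remaining after one interval: e^(−kτ) = e^(−0.01853 × 91.0) = 0.1852
R = 1 / (1 − 0.1852) = 1.227
Css,max = 55.2 × 1.227 ≈ 67.7 mg/L

67.7 mg/L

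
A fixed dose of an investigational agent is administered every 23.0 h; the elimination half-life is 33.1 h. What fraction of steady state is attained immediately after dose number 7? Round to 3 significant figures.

k = ln 2 / 33.1 = 0.02094 h⁻¹
f_n = 1 − e^(−nkτ) = 1 − e^(−7 × 0.02094 × 23.0) = 1 − e^(−3.372) = 1 − 0.03434 ≈ 0.966

0.966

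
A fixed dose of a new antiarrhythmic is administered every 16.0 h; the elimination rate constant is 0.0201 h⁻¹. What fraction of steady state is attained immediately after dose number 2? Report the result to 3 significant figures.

f_n = 1 − e^(−nkτ) = 1 − e^(−2 × 0.02010 × 16.0) = 1 − e^(−0.6432) = 1 − 0.5256 ≈ 0.474

0.474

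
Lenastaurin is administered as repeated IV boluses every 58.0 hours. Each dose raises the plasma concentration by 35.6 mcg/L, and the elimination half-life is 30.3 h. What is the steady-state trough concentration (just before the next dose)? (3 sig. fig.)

k = ln 2 / 30.3 = 0.02288 h⁻¹
Fraction remaining after one interval: e^(−kτ) = e^(−0.02288 × 58.0) = 0.2653
R = 1 / (1 − 0.2653) = 1.361
Css,max = 35.6 × 1.361 = 48.46 mcg/L
Css,min = Css,max × e^(−kτ) = 48.46 × 0.2653 ≈ 12.9 mcg/L

12.9 mcg/L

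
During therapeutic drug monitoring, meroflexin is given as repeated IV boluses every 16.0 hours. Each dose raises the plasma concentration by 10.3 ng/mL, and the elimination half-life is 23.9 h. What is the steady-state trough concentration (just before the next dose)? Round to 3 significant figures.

17.4 ng/mL

k = ln 2 / 23.9 = 0.02900 h⁻¹
Fraction remaining after one interval: e^(−kτ) = e^(−0.02900 × 16.0) = 0.6287
R = 1 / (1 − 0.6287) = 2.694
Css,max = 10.3 × 2.694 = 27.74 ng/mL
Css,min = Css,max × e^(−kτ) = 27.74 × 0.6287 ≈ 17.4 ng/mL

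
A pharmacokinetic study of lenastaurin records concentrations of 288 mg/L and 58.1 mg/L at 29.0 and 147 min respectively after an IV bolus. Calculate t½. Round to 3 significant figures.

k = ln(C₁/C₂) / (t₂ − t₁) = ln(288/58.1) / (147 − 29.0)
  = 1.601 / 118.0 = 0.01357 min⁻¹
t½ = ln 2 / k = ln 2 / 0.01357 ≈ 51.1 minutes

51.1 minutes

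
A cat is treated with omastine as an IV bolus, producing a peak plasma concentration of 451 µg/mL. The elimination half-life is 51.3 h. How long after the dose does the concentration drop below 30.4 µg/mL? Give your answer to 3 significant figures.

k = ln 2 / 51.3 = 0.01351 h⁻¹
C(t) = C₀ e^(−kt)  ⇒  t = ln(C₀/C) / k
t = ln(451/30.4) / 0.01351 = 2.697 / 0.01351 ≈ 200 hours

200 hours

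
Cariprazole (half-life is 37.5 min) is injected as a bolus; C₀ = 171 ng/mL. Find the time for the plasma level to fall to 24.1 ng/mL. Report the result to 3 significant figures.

106 minutes

k = ln 2 / 37.5 = 0.01848 min⁻¹
C(t) = C₀ e^(−kt)  ⇒  t = ln(C₀/C) / k
t = ln(171/24.1) / 0.01848 = 1.959 / 0.01848 ≈ 106 minutes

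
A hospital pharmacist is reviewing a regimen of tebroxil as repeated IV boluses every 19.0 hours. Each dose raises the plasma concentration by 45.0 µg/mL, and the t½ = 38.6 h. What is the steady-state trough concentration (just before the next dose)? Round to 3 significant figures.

k = ln 2 / 38.6 = 0.01796 h⁻¹
Fraction remaining after one interval: e^(−kτ) = e^(−0.01796 × 19.0) = 0.7109
R = 1 / (1 − 0.7109) = 3.459
Css,max = 45.0 × 3.459 = 155.7 µg/mL
Css,min = Css,max × e^(−kτ) = 155.7 × 0.7109 ≈ 111 µg/mL

111 µg/mL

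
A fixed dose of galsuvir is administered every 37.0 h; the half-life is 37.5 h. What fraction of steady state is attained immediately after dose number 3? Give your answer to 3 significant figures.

k = ln 2 / 37.5 = 0.01848 h⁻¹
f_n = 1 − e^(−nkτ) = 1 − e^(−3 × 0.01848 × 37.0) = 1 − e^(−2.052) = 1 − 0.1285 ≈ 0.871

0.871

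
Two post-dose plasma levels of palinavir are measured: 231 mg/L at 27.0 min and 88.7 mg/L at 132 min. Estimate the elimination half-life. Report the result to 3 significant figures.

76.0 minutes

k = ln(C₁/C₂) / (t₂ − t₁) = ln(231/88.7) / (132 − 27.0)
  = 0.9572 / 105.0 = 0.009116 min⁻¹
t½ = ln 2 / k = ln 2 / 0.009116 ≈ 76.0 minutes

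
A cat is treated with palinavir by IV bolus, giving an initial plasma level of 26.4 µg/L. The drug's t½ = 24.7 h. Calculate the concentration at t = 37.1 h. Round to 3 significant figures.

9.32 µg/L

k = ln 2 / 24.7 = 0.02806 h⁻¹
C(t) = C₀ e^(−kt) = 26.4 × e^(−0.02806 × 37.1) = 26.4 × e^(−1.041) = 26.4 × 0.3531 ≈ 9.32 µg/L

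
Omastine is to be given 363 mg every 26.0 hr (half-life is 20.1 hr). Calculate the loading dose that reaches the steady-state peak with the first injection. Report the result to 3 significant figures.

k = ln 2 / 20.1 = 0.03448 hr⁻¹
Accumulation ratio R = 1 / (1 − e^(−kτ)) = 1 / (1 − e^(−0.03448×26.0)) = 1 / (1 − 0.4080) = 1.689
Loading dose = maintenance dose × R = 363 × 1.689 ≈ 613 mg

613 mg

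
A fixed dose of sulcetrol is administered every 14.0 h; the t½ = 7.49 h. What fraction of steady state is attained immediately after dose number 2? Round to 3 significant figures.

0.925

k = ln 2 / 7.49 = 0.09254 h⁻¹
f_n = 1 − e^(−nkτ) = 1 − e^(−2 × 0.09254 × 14.0) = 1 − e^(−2.591) = 1 − 0.07493 ≈ 0.925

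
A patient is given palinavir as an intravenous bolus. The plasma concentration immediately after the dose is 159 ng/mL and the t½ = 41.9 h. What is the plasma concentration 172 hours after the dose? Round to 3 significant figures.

9.24 ng/mL

k = ln 2 / 41.9 = 0.01654 h⁻¹
172 h is 4.105 half-lives, so C = 159 × (1/2)^4.105 = 159 × 0.05811 ≈ 9.24 ng/mL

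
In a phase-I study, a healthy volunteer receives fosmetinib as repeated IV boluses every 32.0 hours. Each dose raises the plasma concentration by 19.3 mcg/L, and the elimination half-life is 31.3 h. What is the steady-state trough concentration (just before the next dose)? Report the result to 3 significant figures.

k = ln 2 / 31.3 = 0.02215 h⁻¹
Fraction remaining after one interval: e^(−kτ) = e^(−0.02215 × 32.0) = 0.4923
R = 1 / (1 − 0.4923) = 1.970
Css,max = 19.3 × 1.970 = 38.02 mcg/L
Css,min = Css,max × e^(−kτ) = 38.02 × 0.4923 ≈ 18.7 mcg/L

18.7 mcg/L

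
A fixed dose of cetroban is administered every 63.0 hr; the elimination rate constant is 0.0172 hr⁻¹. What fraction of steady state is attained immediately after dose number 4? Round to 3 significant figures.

f_n = 1 − e^(−nkτ) = 1 − e^(−4 × 0.01720 × 63.0) = 1 − e^(−4.334) = 1 − 0.01311 ≈ 0.987

0.987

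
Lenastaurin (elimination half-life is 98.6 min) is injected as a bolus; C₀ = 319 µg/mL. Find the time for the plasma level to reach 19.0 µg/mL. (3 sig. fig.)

401 minutes

k = ln 2 / 98.6 = 0.007030 min⁻¹
C(t) = C₀ e^(−kt)  ⇒  t = ln(C₀/C) / k
t = ln(319/19.0) / 0.007030 = 2.821 / 0.007030 ≈ 401 minutes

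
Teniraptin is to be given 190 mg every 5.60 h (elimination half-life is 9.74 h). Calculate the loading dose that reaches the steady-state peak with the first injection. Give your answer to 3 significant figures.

k = ln 2 / 9.74 = 0.07117 h⁻¹
Accumulation ratio R = 1 / (1 − e^(−kτ)) = 1 / (1 − e^(−0.07117×5.60)) = 1 / (1 − 0.6713) = 3.042
Loading dose = maintenance dose × R = 190 × 3.042 ≈ 578 mg

578 mg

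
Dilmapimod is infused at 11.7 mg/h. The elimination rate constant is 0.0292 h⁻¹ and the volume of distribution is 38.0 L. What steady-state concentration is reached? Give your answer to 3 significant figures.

10.5 mg/L

CL = k · V = 0.0292 × 38.0 = 1.110 L/h
Css = rate / CL = 11.7 / 1.110 ≈ 10.5 mg/L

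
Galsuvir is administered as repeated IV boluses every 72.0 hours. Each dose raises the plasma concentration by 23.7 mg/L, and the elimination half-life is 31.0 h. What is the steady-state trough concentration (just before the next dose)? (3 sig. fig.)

k = ln 2 / 31.0 = 0.02236 h⁻¹
Fraction remaining after one interval: e^(−kτ) = e^(−0.02236 × 72.0) = 0.1999
R = 1 / (1 − 0.1999) = 1.250
Css,max = 23.7 × 1.250 = 29.62 mg/L
Css,min = Css,max × e^(−kτ) = 29.62 × 0.1999 ≈ 5.92 mg/L

5.92 mg/L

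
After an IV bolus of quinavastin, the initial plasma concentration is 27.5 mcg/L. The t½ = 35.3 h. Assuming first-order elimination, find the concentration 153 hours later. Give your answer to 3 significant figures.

1.36 mcg/L

k = ln 2 / 35.3 = 0.01964 h⁻¹
C(t) = C₀ e^(−kt) = 27.5 × e^(−0.01964 × 153) = 27.5 × e^(−3.004) = 27.5 × 0.04957 ≈ 1.36 mcg/L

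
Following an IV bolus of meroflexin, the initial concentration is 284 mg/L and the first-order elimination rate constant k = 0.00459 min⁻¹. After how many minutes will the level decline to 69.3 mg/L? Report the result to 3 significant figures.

C(t) = C₀ e^(−kt)  ⇒  t = ln(C₀/C) / k
t = ln(284/69.3) / 0.004590 = 1.411 / 0.004590 ≈ 307 minutes

307 minutes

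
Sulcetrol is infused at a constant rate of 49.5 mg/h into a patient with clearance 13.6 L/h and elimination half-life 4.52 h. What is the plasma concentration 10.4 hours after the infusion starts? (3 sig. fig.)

2.90 mg/L

Css = rate / CL = 49.5 / 13.6 = 3.640 mg/L
k = ln 2 / 4.52 = 0.1534 h⁻¹
C(t) = Css (1 − e^(−kt)) = 3.640 × (1 − e^(−1.595)) = 3.640 × 0.7971 ≈ 2.90 mg/L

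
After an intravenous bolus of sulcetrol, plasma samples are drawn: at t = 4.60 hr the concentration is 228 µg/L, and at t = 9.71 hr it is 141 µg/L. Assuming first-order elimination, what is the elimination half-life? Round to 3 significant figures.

7.37 hours

k = ln(C₁/C₂) / (t₂ − t₁) = ln(228/141) / (9.71 − 4.60)
  = 0.4806 / 5.110 = 0.09405 hr⁻¹
t½ = ln 2 / k = ln 2 / 0.09405 ≈ 7.37 hours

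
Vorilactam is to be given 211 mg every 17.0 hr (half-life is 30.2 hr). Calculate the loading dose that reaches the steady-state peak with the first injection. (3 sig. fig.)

k = ln 2 / 30.2 = 0.02295 hr⁻¹
Accumulation ratio R = 1 / (1 − e^(−kτ)) = 1 / (1 − e^(−0.02295×17.0)) = 1 / (1 − 0.6769) = 3.095
Loading dose = maintenance dose × R = 211 × 3.095 ≈ 653 mg

653 mg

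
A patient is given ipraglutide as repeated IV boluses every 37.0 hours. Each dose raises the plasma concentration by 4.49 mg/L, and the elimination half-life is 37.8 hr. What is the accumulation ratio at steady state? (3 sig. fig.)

2.03

k = ln 2 / 37.8 = 0.01834 hr⁻¹
Fraction remaining after one interval: e^(−kτ) = e^(−0.01834 × 37.0) = 0.5074
R = 1 / (1 − 0.5074) = 1 / 0.4926 ≈ 2.03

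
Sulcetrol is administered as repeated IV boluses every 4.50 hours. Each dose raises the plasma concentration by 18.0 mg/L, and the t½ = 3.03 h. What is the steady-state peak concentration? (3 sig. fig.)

28.0 mg/L

k = ln 2 / 3.03 = 0.2288 h⁻¹
Fraction remaining after one interval: e^(−kτ) = e^(−0.2288 × 4.50) = 0.3572
R = 1 / (1 − 0.3572) = 1.556
Css,max = 18.0 × 1.556 ≈ 28.0 mg/L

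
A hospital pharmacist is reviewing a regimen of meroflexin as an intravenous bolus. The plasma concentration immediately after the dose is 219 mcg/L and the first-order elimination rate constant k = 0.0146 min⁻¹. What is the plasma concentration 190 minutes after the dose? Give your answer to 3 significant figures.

C(t) = C₀ e^(−kt) = 219 × e^(−0.01460 × 190) = 219 × e^(−2.774) = 219 × 0.06241 ≈ 13.7 mcg/L

13.7 mcg/L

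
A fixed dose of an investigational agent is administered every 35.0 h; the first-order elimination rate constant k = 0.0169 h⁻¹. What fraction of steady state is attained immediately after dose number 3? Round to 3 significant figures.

f_n = 1 − e^(−nkτ) = 1 − e^(−3 × 0.01690 × 35.0) = 1 − e^(−1.774) = 1 − 0.1696 ≈ 0.830

0.830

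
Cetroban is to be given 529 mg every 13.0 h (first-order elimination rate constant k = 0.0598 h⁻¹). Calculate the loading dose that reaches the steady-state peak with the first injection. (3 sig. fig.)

979 mg

Accumulation ratio R = 1 / (1 − e^(−kτ)) = 1 / (1 − e^(−0.05980×13.0)) = 1 / (1 − 0.4596) = 1.850
Loading dose = maintenance dose × R = 529 × 1.850 ≈ 979 mg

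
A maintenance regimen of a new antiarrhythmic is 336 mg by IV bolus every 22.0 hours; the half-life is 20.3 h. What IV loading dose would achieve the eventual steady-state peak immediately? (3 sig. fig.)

k = ln 2 / 20.3 = 0.03415 h⁻¹
Accumulation ratio R = 1 / (1 − e^(−kτ)) = 1 / (1 − e^(−0.03415×22.0)) = 1 / (1 − 0.4718) = 1.893
Loading dose = maintenance dose × R = 336 × 1.893 ≈ 636 mg

636 mg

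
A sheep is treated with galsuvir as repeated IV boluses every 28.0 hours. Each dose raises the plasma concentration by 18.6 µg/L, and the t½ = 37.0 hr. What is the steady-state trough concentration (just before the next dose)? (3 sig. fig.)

k = ln 2 / 37.0 = 0.01873 hr⁻¹
Fraction remaining after one interval: e^(−kτ) = e^(−0.01873 × 28.0) = 0.5918
R = 1 / (1 − 0.5918) = 2.450
Css,max = 18.6 × 2.450 = 45.57 µg/L
Css,min = Css,max × e^(−kτ) = 45.57 × 0.5918 ≈ 27.0 µg/L

27.0 µg/L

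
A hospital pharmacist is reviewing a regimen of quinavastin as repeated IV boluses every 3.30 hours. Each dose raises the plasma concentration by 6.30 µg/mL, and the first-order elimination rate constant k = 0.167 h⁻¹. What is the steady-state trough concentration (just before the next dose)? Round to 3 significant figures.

Fraction remaining after one interval: e^(−kτ) = e^(−0.1670 × 3.30) = 0.5763
R = 1 / (1 − 0.5763) = 2.360
Css,max = 6.30 × 2.360 = 14.87 µg/mL
Css,min = Css,max × e^(−kτ) = 14.87 × 0.5763 ≈ 8.57 µg/mL

8.57 µg/mL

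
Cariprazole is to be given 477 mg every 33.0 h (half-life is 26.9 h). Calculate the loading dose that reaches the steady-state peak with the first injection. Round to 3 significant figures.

833 mg

k = ln 2 / 26.9 = 0.02577 h⁻¹
Accumulation ratio R = 1 / (1 − e^(−kτ)) = 1 / (1 − e^(−0.02577×33.0)) = 1 / (1 − 0.4273) = 1.746
Loading dose = maintenance dose × R = 477 × 1.746 ≈ 833 mg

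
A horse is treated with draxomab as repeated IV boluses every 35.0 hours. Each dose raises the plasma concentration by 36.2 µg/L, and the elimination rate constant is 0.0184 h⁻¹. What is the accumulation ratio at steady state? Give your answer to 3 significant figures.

Fraction remaining after one interval: e^(−kτ) = e^(−0.01840 × 35.0) = 0.5252
R = 1 / (1 − 0.5252) = 1 / 0.4748 ≈ 2.11

2.11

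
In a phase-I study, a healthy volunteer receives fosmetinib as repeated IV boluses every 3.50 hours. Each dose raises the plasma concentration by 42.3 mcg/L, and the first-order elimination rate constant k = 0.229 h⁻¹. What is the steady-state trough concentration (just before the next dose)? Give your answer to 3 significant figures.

34.4 mcg/L

Fraction remaining after one interval: e^(−kτ) = e^(−0.2290 × 3.50) = 0.4487
R = 1 / (1 − 0.4487) = 1.814
Css,max = 42.3 × 1.814 = 76.72 mcg/L
Css,min = Css,max × e^(−kτ) = 76.72 × 0.4487 ≈ 34.4 mcg/L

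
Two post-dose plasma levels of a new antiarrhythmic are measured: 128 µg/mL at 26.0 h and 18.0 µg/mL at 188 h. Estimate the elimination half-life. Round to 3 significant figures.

57.2 hours

k = ln(C₁/C₂) / (t₂ − t₁) = ln(128/18.0) / (188 − 26.0)
  = 1.962 / 162.0 = 0.01211 h⁻¹
t½ = ln 2 / k = ln 2 / 0.01211 ≈ 57.2 hours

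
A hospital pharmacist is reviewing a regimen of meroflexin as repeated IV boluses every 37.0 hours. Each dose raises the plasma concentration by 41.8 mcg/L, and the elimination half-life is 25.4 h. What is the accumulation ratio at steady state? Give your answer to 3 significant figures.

1.57

k = ln 2 / 25.4 = 0.02729 h⁻¹
Fraction remaining after one interval: e^(−kτ) = e^(−0.02729 × 37.0) = 0.3643
R = 1 / (1 − 0.3643) = 1 / 0.6357 ≈ 1.57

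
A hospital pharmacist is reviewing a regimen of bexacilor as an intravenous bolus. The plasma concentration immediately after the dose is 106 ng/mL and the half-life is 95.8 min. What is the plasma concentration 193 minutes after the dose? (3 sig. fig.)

k = ln 2 / 95.8 = 0.007235 min⁻¹
C(t) = C₀ e^(−kt) = 106 × e^(−0.007235 × 193) = 106 × e^(−1.396) = 106 × 0.2475 ≈ 26.2 ng/mL

26.2 ng/mL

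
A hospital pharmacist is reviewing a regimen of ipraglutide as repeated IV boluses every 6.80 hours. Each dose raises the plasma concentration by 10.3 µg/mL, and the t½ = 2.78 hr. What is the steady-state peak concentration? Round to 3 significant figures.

k = ln 2 / 2.78 = 0.2493 hr⁻¹
Fraction remaining after one interval: e^(−kτ) = e^(−0.2493 × 6.80) = 0.1835
R = 1 / (1 − 0.1835) = 1.225
Css,max = 10.3 × 1.225 ≈ 12.6 µg/mL

12.6 µg/mL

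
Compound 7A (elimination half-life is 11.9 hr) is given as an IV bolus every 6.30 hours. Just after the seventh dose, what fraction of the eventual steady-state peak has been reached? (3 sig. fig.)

0.923

k = ln 2 / 11.9 = 0.05825 hr⁻¹
f_n = 1 − e^(−nkτ) = 1 − e^(−7 × 0.05825 × 6.30) = 1 − e^(−2.569) = 1 − 0.07663 ≈ 0.923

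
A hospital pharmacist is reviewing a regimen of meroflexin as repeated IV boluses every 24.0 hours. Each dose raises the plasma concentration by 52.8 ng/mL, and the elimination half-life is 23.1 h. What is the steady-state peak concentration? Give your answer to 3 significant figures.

k = ln 2 / 23.1 = 0.03001 h⁻¹
Fraction remaining after one interval: e^(−kτ) = e^(−0.03001 × 24.0) = 0.4867
R = 1 / (1 − 0.4867) = 1.948
Css,max = 52.8 × 1.948 ≈ 103 ng/mL

103 ng/mL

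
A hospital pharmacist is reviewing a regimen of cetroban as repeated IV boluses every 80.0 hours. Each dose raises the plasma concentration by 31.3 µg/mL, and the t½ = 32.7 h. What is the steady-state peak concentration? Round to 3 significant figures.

k = ln 2 / 32.7 = 0.02120 h⁻¹
Fraction remaining after one interval: e^(−kτ) = e^(−0.02120 × 80.0) = 0.1835
R = 1 / (1 − 0.1835) = 1.225
Css,max = 31.3 × 1.225 ≈ 38.3 µg/mL

38.3 µg/mL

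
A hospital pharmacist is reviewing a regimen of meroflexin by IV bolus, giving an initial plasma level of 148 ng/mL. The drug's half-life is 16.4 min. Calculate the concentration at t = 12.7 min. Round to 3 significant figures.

k = ln 2 / 16.4 = 0.04227 min⁻¹
C(t) = C₀ e^(−kt) = 148 × e^(−0.04227 × 12.7) = 148 × e^(−0.5368) = 148 × 0.5846 ≈ 86.5 ng/mL

86.5 ng/mL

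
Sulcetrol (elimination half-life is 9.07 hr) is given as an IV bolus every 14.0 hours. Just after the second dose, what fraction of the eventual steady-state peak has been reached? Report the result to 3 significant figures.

0.882

k = ln 2 / 9.07 = 0.07642 hr⁻¹
f_n = 1 − e^(−nkτ) = 1 − e^(−2 × 0.07642 × 14.0) = 1 − e^(−2.140) = 1 − 0.1177 ≈ 0.882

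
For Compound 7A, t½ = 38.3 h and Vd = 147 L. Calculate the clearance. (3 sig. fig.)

2.66 L/h

k = ln 2 / t½ = ln 2 / 38.3 = 0.01810 h⁻¹
CL = k · V = 0.01810 × 147 ≈ 2.66 L/h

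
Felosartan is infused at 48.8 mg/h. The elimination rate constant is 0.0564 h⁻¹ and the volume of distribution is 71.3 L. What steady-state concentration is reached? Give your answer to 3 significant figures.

12.1 mg/L

CL = k · V = 0.0564 × 71.3 = 4.021 L/h
Css = rate / CL = 48.8 / 4.021 ≈ 12.1 mg/L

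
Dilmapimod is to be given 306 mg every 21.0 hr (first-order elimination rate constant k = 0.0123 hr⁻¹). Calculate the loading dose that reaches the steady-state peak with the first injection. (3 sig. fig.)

Accumulation ratio R = 1 / (1 − e^(−kτ)) = 1 / (1 − e^(−0.01230×21.0)) = 1 / (1 − 0.7724) = 4.393
Loading dose = maintenance dose × R = 306 × 4.393 ≈ 1340 mg

1340 mg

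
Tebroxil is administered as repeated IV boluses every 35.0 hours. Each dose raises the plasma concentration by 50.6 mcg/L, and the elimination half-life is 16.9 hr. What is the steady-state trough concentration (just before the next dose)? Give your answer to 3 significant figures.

k = ln 2 / 16.9 = 0.04101 hr⁻¹
Fraction remaining after one interval: e^(−kτ) = e^(−0.04101 × 35.0) = 0.2380
R = 1 / (1 − 0.2380) = 1.312
Css,max = 50.6 × 1.312 = 66.40 mcg/L
Css,min = Css,max × e^(−kτ) = 66.40 × 0.2380 ≈ 15.8 mcg/L

15.8 mcg/L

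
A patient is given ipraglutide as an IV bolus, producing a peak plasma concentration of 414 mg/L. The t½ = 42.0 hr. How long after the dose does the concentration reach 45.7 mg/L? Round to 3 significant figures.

k = ln 2 / 42.0 = 0.01650 hr⁻¹
C(t) = C₀ e^(−kt)  ⇒  t = ln(C₀/C) / k
t = ln(414/45.7) / 0.01650 = 2.204 / 0.01650 ≈ 134 hours

134 hours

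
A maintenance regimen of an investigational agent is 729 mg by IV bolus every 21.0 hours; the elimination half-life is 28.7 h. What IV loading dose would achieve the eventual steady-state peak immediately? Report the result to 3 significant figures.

k = ln 2 / 28.7 = 0.02415 h⁻¹
Accumulation ratio R = 1 / (1 − e^(−kτ)) = 1 / (1 − e^(−0.02415×21.0)) = 1 / (1 − 0.6022) = 2.514
Loading dose = maintenance dose × R = 729 × 2.514 ≈ 1830 mg

1830 mg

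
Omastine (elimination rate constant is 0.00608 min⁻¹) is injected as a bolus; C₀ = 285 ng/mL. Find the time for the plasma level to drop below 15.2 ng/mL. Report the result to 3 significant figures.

482 minutes

C(t) = C₀ e^(−kt)  ⇒  t = ln(C₀/C) / k
t = ln(285/15.2) / 0.006080 = 2.931 / 0.006080 ≈ 482 minutes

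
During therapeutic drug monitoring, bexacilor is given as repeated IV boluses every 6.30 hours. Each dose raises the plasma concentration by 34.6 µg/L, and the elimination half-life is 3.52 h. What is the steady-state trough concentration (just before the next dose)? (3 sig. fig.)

k = ln 2 / 3.52 = 0.1969 h⁻¹
Fraction remaining after one interval: e^(−kτ) = e^(−0.1969 × 6.30) = 0.2892
R = 1 / (1 − 0.2892) = 1.407
Css,max = 34.6 × 1.407 = 48.68 µg/L
Css,min = Css,max × e^(−kτ) = 48.68 × 0.2892 ≈ 14.1 µg/L

14.1 µg/L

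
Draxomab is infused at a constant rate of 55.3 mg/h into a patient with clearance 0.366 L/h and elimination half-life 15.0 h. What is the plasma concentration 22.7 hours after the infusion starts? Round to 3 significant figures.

Css = rate / CL = 55.3 / 0.366 = 151.1 µg/mL
k = ln 2 / 15.0 = 0.04621 h⁻¹
C(t) = Css (1 − e^(−kt)) = 151.1 × (1 − e^(−1.049)) = 151.1 × 0.6497 ≈ 98.2 µg/mL

98.2 µg/mL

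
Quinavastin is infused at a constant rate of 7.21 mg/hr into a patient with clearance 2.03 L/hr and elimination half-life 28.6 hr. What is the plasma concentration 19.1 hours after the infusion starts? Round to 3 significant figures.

1.32 µg/mL

Css = rate / CL = 7.21 / 2.03 = 3.552 µg/mL
k = ln 2 / 28.6 = 0.02424 hr⁻¹
C(t) = Css (1 − e^(−kt)) = 3.552 × (1 − e^(−0.4629)) = 3.552 × 0.3705 ≈ 1.32 µg/mL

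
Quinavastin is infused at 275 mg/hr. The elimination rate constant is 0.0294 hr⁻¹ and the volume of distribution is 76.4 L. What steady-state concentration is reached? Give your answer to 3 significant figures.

CL = k · V = 0.0294 × 76.4 = 2.246 L/hr
Css = rate / CL = 275 / 2.246 ≈ 122 µg/mL

122 µg/mL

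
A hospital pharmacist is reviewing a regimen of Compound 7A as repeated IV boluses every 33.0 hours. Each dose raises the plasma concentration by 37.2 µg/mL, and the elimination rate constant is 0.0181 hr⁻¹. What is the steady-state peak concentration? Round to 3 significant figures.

82.7 µg/mL

Fraction remaining after one interval: e^(−kτ) = e^(−0.01810 × 33.0) = 0.5503
R = 1 / (1 − 0.5503) = 2.224
Css,max = 37.2 × 2.224 ≈ 82.7 µg/mL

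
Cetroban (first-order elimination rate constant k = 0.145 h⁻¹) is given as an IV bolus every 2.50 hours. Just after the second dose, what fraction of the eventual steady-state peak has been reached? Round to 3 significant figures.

f_n = 1 − e^(−nkτ) = 1 − e^(−2 × 0.1450 × 2.50) = 1 − e^(−0.7250) = 1 − 0.4843 ≈ 0.516

0.516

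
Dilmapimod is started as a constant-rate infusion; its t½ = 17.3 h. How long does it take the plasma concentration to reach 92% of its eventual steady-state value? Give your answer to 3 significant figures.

63.0 hours

k = ln 2 / 17.3 = 0.04007 h⁻¹
f = 1 − e^(−kt)  ⇒  t = −ln(1 − f) / k
t = −ln(1 − 0.92) / 0.04007 = 2.526 / 0.04007 ≈ 63.0 hours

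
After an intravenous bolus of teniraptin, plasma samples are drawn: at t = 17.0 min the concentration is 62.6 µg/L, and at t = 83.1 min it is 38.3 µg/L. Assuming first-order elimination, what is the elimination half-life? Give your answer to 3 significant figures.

k = ln(C₁/C₂) / (t₂ − t₁) = ln(62.6/38.3) / (83.1 − 17.0)
  = 0.4913 / 66.10 = 0.007433 min⁻¹
t½ = ln 2 / k = ln 2 / 0.007433 ≈ 93.3 minutes

93.3 minutes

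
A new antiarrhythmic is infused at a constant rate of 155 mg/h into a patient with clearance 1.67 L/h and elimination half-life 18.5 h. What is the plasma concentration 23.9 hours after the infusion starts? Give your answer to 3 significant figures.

Css = rate / CL = 155 / 1.67 = 92.81 mg/L
k = ln 2 / 18.5 = 0.03747 h⁻¹
C(t) = Css (1 − e^(−kt)) = 92.81 × (1 − e^(−0.8955)) = 92.81 × 0.5916 ≈ 54.9 mg/L

54.9 mg/L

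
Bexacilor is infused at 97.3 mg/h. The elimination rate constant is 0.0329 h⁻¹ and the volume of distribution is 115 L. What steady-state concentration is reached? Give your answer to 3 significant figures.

CL = k · V = 0.0329 × 115 = 3.783 L/h
Css = rate / CL = 97.3 / 3.783 ≈ 25.7 µg/mL

25.7 µg/mL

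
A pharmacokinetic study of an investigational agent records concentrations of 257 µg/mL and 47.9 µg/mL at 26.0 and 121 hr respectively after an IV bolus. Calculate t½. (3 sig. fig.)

39.2 hours

k = ln(C₁/C₂) / (t₂ − t₁) = ln(257/47.9) / (121 − 26.0)
  = 1.680 / 95.00 = 0.01768 hr⁻¹
t½ = ln 2 / k = ln 2 / 0.01768 ≈ 39.2 hours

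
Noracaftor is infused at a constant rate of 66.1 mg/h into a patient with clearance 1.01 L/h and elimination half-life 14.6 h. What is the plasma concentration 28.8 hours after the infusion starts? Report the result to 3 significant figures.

Css = rate / CL = 66.1 / 1.01 = 65.45 µg/mL
k = ln 2 / 14.6 = 0.04748 h⁻¹
C(t) = Css (1 − e^(−kt)) = 65.45 × (1 − e^(−1.367)) = 65.45 × 0.7452 ≈ 48.8 µg/mL

48.8 µg/mL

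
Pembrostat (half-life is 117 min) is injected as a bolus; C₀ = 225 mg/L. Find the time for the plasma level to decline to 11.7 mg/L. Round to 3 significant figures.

k = ln 2 / 117 = 0.005924 min⁻¹
C(t) = C₀ e^(−kt)  ⇒  t = ln(C₀/C) / k
t = ln(225/11.7) / 0.005924 = 2.957 / 0.005924 ≈ 499 minutes

499 minutes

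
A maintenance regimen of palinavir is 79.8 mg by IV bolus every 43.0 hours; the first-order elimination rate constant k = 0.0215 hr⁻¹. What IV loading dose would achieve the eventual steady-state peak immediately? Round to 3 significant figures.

Accumulation ratio R = 1 / (1 − e^(−kτ)) = 1 / (1 − e^(−0.02150×43.0)) = 1 / (1 − 0.3967) = 1.658
Loading dose = maintenance dose × R = 79.8 × 1.658 ≈ 132 mg

132 mg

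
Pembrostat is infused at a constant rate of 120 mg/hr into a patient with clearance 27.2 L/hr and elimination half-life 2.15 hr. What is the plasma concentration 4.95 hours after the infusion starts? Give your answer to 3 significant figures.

3.52 µg/mL

Css = rate / CL = 120 / 27.2 = 4.412 µg/mL
k = ln 2 / 2.15 = 0.3224 hr⁻¹
C(t) = Css (1 − e^(−kt)) = 4.412 × (1 − e^(−1.596)) = 4.412 × 0.7973 ≈ 3.52 µg/mL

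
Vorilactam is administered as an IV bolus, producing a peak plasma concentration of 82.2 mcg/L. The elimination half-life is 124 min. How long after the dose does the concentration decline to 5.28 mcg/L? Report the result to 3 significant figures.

491 minutes

k = ln 2 / 124 = 0.005590 min⁻¹
C(t) = C₀ e^(−kt)  ⇒  t = ln(C₀/C) / k
t = ln(82.2/5.28) / 0.005590 = 2.745 / 0.005590 ≈ 491 minutes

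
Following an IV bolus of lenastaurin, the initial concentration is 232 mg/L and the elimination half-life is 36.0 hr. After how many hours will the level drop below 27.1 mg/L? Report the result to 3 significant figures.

112 hours

k = ln 2 / 36.0 = 0.01925 hr⁻¹
C(t) = C₀ e^(−kt)  ⇒  t = ln(C₀/C) / k
t = ln(232/27.1) / 0.01925 = 2.147 / 0.01925 ≈ 112 hours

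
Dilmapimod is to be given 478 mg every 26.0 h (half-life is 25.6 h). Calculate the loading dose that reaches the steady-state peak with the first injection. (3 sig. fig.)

k = ln 2 / 25.6 = 0.02708 h⁻¹
Accumulation ratio R = 1 / (1 − e^(−kτ)) = 1 / (1 − e^(−0.02708×26.0)) = 1 / (1 − 0.4946) = 1.979
Loading dose = maintenance dose × R = 478 × 1.979 ≈ 946 mg

946 mg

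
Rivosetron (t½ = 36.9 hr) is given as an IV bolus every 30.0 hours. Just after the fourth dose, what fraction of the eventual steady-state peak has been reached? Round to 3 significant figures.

k = ln 2 / 36.9 = 0.01878 hr⁻¹
f_n = 1 − e^(−nkτ) = 1 − e^(−4 × 0.01878 × 30.0) = 1 − e^(−2.254) = 1 − 0.1050 ≈ 0.895

0.895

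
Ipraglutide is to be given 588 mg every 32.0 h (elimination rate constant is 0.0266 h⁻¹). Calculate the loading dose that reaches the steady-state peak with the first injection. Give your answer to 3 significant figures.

Accumulation ratio R = 1 / (1 − e^(−kτ)) = 1 / (1 − e^(−0.02660×32.0)) = 1 / (1 − 0.4269) = 1.745
Loading dose = maintenance dose × R = 588 × 1.745 ≈ 1030 mg

1030 mg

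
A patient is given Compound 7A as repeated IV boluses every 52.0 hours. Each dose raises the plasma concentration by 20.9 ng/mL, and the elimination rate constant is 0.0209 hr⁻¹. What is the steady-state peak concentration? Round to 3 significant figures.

31.5 ng/mL

Fraction remaining after one interval: e^(−kτ) = e^(−0.02090 × 52.0) = 0.3373
R = 1 / (1 − 0.3373) = 1.509
Css,max = 20.9 × 1.509 ≈ 31.5 ng/mL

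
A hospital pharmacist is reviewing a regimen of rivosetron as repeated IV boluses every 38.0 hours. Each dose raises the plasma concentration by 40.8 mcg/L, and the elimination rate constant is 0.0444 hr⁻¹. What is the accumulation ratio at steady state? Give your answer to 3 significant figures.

Fraction remaining after one interval: e^(−kτ) = e^(−0.04440 × 38.0) = 0.1850
R = 1 / (1 − 0.1850) = 1 / 0.8150 ≈ 1.23

1.23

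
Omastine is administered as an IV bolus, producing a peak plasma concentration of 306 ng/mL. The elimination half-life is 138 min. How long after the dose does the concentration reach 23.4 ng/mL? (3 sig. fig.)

k = ln 2 / 138 = 0.005023 min⁻¹
C(t) = C₀ e^(−kt)  ⇒  t = ln(C₀/C) / k
t = ln(306/23.4) / 0.005023 = 2.571 / 0.005023 ≈ 512 minutes

512 minutes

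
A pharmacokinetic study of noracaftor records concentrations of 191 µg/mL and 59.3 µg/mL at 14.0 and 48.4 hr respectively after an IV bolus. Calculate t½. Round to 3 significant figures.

20.4 hours

k = ln(C₁/C₂) / (t₂ − t₁) = ln(191/59.3) / (48.4 − 14.0)
  = 1.170 / 34.40 = 0.03400 hr⁻¹
t½ = ln 2 / k = ln 2 / 0.03400 ≈ 20.4 hours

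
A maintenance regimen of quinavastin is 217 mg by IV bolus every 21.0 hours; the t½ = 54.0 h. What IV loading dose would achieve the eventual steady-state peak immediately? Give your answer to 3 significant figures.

k = ln 2 / 54.0 = 0.01284 h⁻¹
Accumulation ratio R = 1 / (1 − e^(−kτ)) = 1 / (1 − e^(−0.01284×21.0)) = 1 / (1 − 0.7637) = 4.232
Loading dose = maintenance dose × R = 217 × 4.232 ≈ 918 mg

918 mg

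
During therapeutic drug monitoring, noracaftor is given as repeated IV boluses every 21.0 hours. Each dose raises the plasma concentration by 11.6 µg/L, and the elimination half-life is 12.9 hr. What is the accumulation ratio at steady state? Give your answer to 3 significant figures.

1.48

k = ln 2 / 12.9 = 0.05373 hr⁻¹
Fraction remaining after one interval: e^(−kτ) = e^(−0.05373 × 21.0) = 0.3236
R = 1 / (1 − 0.3236) = 1 / 0.6764 ≈ 1.48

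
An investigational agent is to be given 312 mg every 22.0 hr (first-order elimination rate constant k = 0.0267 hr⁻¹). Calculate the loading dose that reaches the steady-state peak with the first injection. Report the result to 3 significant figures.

Accumulation ratio R = 1 / (1 − e^(−kτ)) = 1 / (1 − e^(−0.02670×22.0)) = 1 / (1 − 0.5558) = 2.251
Loading dose = maintenance dose × R = 312 × 2.251 ≈ 702 mg

702 mg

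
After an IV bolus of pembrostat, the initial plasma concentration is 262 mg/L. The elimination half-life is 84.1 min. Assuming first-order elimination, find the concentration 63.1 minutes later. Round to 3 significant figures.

156 mg/L

k = ln 2 / 84.1 = 0.008242 min⁻¹
C(t) = C₀ e^(−kt) = 262 × e^(−0.008242 × 63.1) = 262 × e^(−0.5201) = 262 × 0.5945 ≈ 156 mg/L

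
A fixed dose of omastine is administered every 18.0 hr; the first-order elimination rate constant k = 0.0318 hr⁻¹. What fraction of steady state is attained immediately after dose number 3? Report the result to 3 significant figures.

f_n = 1 − e^(−nkτ) = 1 − e^(−3 × 0.03180 × 18.0) = 1 − e^(−1.717) = 1 − 0.1796 ≈ 0.820

0.820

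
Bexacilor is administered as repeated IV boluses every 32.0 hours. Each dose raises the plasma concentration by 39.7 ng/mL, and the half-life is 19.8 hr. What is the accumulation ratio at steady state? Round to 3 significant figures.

1.48

k = ln 2 / 19.8 = 0.03501 hr⁻¹
Fraction remaining after one interval: e^(−kτ) = e^(−0.03501 × 32.0) = 0.3262
R = 1 / (1 − 0.3262) = 1 / 0.6738 ≈ 1.48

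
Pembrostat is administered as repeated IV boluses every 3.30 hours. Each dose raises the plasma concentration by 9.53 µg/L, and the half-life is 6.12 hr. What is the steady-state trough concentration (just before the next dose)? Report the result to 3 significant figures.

k = ln 2 / 6.12 = 0.1133 hr⁻¹
Fraction remaining after one interval: e^(−kτ) = e^(−0.1133 × 3.30) = 0.6881
R = 1 / (1 − 0.6881) = 3.207
Css,max = 9.53 × 3.207 = 30.56 µg/L
Css,min = Css,max × e^(−kτ) = 30.56 × 0.6881 ≈ 21.0 µg/L

21.0 µg/L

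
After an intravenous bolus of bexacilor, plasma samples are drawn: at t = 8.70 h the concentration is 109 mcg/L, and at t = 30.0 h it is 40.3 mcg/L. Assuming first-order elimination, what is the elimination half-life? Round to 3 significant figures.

k = ln(C₁/C₂) / (t₂ − t₁) = ln(109/40.3) / (30.0 − 8.70)
  = 0.9950 / 21.30 = 0.04671 h⁻¹
t½ = ln 2 / k = ln 2 / 0.04671 ≈ 14.8 hours

14.8 hours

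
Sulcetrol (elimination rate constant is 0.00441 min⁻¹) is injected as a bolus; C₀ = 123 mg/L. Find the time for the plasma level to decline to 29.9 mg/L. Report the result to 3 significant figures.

321 minutes

C(t) = C₀ e^(−kt)  ⇒  t = ln(C₀/C) / k
t = ln(123/29.9) / 0.004410 = 1.414 / 0.004410 ≈ 321 minutes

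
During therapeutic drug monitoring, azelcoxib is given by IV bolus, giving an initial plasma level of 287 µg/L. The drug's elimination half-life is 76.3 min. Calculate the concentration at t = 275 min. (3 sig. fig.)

k = ln 2 / 76.3 = 0.009084 min⁻¹
C(t) = C₀ e^(−kt) = 287 × e^(−0.009084 × 275) = 287 × e^(−2.498) = 287 × 0.08223 ≈ 23.6 µg/L

23.6 µg/L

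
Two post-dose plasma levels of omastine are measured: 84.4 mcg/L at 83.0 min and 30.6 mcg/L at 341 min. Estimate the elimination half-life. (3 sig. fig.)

k = ln(C₁/C₂) / (t₂ − t₁) = ln(84.4/30.6) / (341 − 83.0)
  = 1.015 / 258.0 = 0.003932 min⁻¹
t½ = ln 2 / k = ln 2 / 0.003932 ≈ 176 minutes

176 minutes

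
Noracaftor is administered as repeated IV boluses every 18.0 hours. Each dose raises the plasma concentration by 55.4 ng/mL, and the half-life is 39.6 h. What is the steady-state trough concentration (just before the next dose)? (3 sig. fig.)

150 ng/mL

k = ln 2 / 39.6 = 0.01750 h⁻¹
Fraction remaining after one interval: e^(−kτ) = e^(−0.01750 × 18.0) = 0.7297
R = 1 / (1 − 0.7297) = 3.700
Css,max = 55.4 × 3.700 = 205.0 ng/mL
Css,min = Css,max × e^(−kτ) = 205.0 × 0.7297 ≈ 150 ng/mL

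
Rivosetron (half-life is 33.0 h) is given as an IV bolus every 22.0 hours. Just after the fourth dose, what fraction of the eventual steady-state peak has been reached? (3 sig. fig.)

k = ln 2 / 33.0 = 0.02100 h⁻¹
f_n = 1 − e^(−nkτ) = 1 − e^(−4 × 0.02100 × 22.0) = 1 − e^(−1.848) = 1 − 0.1575 ≈ 0.843

0.843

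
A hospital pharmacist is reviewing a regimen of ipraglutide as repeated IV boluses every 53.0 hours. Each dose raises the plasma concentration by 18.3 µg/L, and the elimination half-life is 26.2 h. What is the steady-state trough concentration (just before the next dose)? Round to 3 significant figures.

k = ln 2 / 26.2 = 0.02646 h⁻¹
Fraction remaining after one interval: e^(−kτ) = e^(−0.02646 × 53.0) = 0.2461
R = 1 / (1 − 0.2461) = 1.326
Css,max = 18.3 × 1.326 = 24.27 µg/L
Css,min = Css,max × e^(−kτ) = 24.27 × 0.2461 ≈ 5.97 µg/L

5.97 µg/L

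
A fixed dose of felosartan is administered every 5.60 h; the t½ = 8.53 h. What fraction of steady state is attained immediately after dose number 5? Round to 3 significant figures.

k = ln 2 / 8.53 = 0.08126 h⁻¹
f_n = 1 − e^(−nkτ) = 1 − e^(−5 × 0.08126 × 5.60) = 1 − e^(−2.275) = 1 − 0.1028 ≈ 0.897

0.897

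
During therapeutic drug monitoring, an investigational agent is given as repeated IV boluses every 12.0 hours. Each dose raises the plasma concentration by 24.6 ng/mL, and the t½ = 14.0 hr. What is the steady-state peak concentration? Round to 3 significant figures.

k = ln 2 / 14.0 = 0.04951 hr⁻¹
Fraction remaining after one interval: e^(−kτ) = e^(−0.04951 × 12.0) = 0.5520
R = 1 / (1 − 0.5520) = 2.232
Css,max = 24.6 × 2.232 ≈ 54.9 ng/mL

54.9 ng/mL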